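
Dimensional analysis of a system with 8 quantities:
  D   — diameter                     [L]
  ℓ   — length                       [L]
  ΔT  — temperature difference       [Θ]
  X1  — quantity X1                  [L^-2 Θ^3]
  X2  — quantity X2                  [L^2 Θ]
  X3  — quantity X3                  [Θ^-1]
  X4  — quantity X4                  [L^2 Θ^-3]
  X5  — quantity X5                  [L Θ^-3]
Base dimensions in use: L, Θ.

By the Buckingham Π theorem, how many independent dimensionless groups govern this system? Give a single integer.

6

Exponent matrix [L,Θ] × [D,ℓ,ΔT,X1,X2,X3,X4,X5]:
  L: [ 1  1  0 -2  2  0  2  1]
  Θ: [ 0  0  1  3  1 -1 -3 -3]
Row reduction gives pivot columns D,ΔT; rank = 2
n=8, r=2 ⇒ 6 dimensionless groups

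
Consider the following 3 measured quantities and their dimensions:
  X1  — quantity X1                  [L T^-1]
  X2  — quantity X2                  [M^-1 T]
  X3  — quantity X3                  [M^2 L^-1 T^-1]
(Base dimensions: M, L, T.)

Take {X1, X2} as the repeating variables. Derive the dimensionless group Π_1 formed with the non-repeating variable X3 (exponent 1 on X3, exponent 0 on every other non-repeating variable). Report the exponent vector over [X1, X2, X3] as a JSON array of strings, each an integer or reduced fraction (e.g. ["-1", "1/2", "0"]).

Exponent matrix [M,L,T] × [X1,X2,X3]:
  M: [ 0 -1  2]
  L: [ 1  0 -1]
  T: [-1  1 -1]
Echelon form has 2 nonzero rows (pivots: X1,X2)
Pivot set = {X1,X2}, free = {X3}
RREF:
  r0: [   1    0   -1]
  r1: [   0    1   -2]
  r2: [   0    0    0]
Fix exponent of X3 at 1; solve each RREF row for its pivot's exponent:
  r0: exp(X1) + (-1)·1 = 0 ⇒ exp(X1) = 1
  r1: exp(X2) + (-2)·1 = 0 ⇒ exp(X2) = 2
Π_1 = X1 · X2^2 · X3

["1", "2", "1"]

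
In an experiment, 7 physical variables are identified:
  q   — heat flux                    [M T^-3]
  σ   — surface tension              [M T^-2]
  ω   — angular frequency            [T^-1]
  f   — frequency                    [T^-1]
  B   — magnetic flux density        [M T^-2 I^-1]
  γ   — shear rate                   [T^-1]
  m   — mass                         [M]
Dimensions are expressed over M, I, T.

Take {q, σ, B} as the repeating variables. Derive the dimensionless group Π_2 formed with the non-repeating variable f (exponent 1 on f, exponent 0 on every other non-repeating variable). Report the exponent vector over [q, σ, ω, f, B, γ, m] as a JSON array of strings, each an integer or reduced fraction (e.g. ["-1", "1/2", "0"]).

["-1", "1", "0", "1", "0", "0", "0"]

Dimensional matrix (M×I×T by q×σ×ω×f×B×γ×m):
  M: [ 1  1  0  0  1  0  1]
  I: [ 0  0  0  0 -1  0  0]
  T: [-3 -2 -1 -1 -2 -1  0]
RREF → pivots at {q,σ,B} ⇒ r = 3
Repeat: q,σ,B; free: ω,f,γ,m
RREF:
  r0: [   1    0    1    1    0    1   -2]
  r1: [   0    1   -1   -1    0   -1    3]
  r2: [   0    0    0    0    1    0    0]
Fix exponent of f at 1, ω at 0, γ at 0, m at 0; solve each RREF row for its pivot's exponent:
  r0: exp(q) + (1)·1 = 0 ⇒ exp(q) = -1
  r1: exp(σ) + (-1)·1 = 0 ⇒ exp(σ) = 1
  r2: exp(B) + (0)·1 = 0 ⇒ exp(B) = 0
Π_2 = q^-1 · σ · f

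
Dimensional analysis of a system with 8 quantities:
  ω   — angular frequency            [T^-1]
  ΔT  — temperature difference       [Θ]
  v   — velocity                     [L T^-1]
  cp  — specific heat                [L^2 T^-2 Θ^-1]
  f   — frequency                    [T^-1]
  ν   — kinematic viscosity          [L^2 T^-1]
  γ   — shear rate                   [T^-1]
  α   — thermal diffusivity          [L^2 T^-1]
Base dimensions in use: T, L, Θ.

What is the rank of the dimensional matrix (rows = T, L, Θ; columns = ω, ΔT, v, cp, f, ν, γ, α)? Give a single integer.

Dimensional matrix (T×L×Θ by ω×ΔT×v×cp×f×ν×γ×α):
  T: [-1  0 -1 -2 -1 -1 -1 -1]
  L: [ 0  0  1  2  0  2  0  2]
  Θ: [ 0  1  0 -1  0  0  0  0]
RREF → pivots at {ω,ΔT,v} ⇒ r = 3

3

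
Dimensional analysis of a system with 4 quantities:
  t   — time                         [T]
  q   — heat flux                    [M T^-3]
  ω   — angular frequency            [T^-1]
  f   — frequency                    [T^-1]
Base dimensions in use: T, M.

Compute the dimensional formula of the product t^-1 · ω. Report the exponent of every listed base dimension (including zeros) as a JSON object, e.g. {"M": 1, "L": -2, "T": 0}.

{"T": -2, "M": 0}

Dimensional matrix (T×M by t×q×ω×f):
  T: [ 1 -3 -1 -1]
  M: [ 0  1  0  0]
  [T]: (-1)·1+(1)·-1 = -2
  [M]: (-1)·0+(1)·0 = 0
⇒ T^-2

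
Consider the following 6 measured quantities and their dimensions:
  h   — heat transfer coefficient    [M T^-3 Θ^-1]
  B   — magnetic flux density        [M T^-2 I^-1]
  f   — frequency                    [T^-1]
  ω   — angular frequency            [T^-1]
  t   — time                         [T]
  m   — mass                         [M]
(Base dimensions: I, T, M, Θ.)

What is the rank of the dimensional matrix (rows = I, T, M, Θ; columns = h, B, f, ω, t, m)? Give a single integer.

Exponent matrix [I,T,M,Θ] × [h,B,f,ω,t,m]:
  I: [ 0 -1  0  0  0  0]
  T: [-3 -2 -1 -1  1  0]
  M: [ 1  1  0  0  0  1]
  Θ: [-1  0  0  0  0  0]
RREF → pivots at {h,B,f,m} ⇒ r = 4

4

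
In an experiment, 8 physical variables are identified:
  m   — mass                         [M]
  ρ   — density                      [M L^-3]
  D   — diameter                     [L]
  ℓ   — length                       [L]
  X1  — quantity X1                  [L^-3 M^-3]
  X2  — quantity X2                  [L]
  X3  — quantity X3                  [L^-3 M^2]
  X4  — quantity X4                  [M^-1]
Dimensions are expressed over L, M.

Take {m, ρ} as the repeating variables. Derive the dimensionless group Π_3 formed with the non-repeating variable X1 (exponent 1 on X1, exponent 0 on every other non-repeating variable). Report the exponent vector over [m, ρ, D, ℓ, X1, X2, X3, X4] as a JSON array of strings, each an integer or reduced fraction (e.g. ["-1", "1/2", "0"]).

Exponent matrix [L,M] × [m,ρ,D,ℓ,X1,X2,X3,X4]:
  L: [ 0 -3  1  1 -3  1 -3  0]
  M: [ 1  1  0  0 -3  0  2 -1]
Echelon form has 2 nonzero rows (pivots: m,ρ)
Pivot set = {m,ρ}, free = {D,ℓ,X1,X2,X3,X4}
RREF:
  r0: [   1    0  1/3  1/3   -4  1/3    1   -1]
  r1: [   0    1 -1/3 -1/3    1 -1/3    1    0]
Fix exponent of X1 at 1, D at 0, ℓ at 0, X2 at 0, X3 at 0, X4 at 0; solve each RREF row for its pivot's exponent:
  r0: exp(m) + (-4)·1 = 0 ⇒ exp(m) = 4
  r1: exp(ρ) + (1)·1 = 0 ⇒ exp(ρ) = -1
Π_3 = m^4 · ρ^-1 · X1

["4", "-1", "0", "0", "1", "0", "0", "0"]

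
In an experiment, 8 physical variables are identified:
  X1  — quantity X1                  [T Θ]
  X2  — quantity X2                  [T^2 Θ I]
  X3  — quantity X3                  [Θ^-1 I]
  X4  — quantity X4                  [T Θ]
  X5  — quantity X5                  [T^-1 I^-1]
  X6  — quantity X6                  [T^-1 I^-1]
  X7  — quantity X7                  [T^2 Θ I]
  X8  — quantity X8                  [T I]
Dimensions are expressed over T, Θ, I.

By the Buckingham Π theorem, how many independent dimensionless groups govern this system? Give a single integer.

Dimensional matrix (T×Θ×I by X1×X2×X3×X4×X5×X6×X7×X8):
  T: [ 1  2  0  1 -1 -1  2  1]
  Θ: [ 1  1 -1  1  0  0  1  0]
  I: [ 0  1  1  0 -1 -1  1  1]
Echelon form has 2 nonzero rows (pivots: X1,X2)
n=8, r=2 ⇒ 6 dimensionless groups

6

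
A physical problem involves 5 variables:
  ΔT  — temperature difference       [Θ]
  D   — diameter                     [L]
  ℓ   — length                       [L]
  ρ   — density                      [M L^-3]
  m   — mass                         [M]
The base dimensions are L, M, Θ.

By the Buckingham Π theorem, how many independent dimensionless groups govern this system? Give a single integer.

2

Exponent matrix [L,M,Θ] × [ΔT,D,ℓ,ρ,m]:
  L: [ 0  1  1 -3  0]
  M: [ 0  0  0  1  1]
  Θ: [ 1  0  0  0  0]
RREF → pivots at {ΔT,D,ρ} ⇒ r = 3
5 vars − rank 3 = 2 Π groups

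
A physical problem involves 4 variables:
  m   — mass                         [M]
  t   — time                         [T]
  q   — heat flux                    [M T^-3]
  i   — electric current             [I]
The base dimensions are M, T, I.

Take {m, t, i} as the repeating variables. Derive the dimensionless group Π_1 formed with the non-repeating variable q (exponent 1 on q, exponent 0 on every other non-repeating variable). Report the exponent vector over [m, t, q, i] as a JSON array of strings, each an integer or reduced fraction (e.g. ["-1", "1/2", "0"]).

["-1", "3", "1", "0"]

Dimensional matrix (M×T×I by m×t×q×i):
  M: [ 1  0  1  0]
  T: [ 0  1 -3  0]
  I: [ 0  0  0  1]
Echelon form has 3 nonzero rows (pivots: m,t,i)
Pivot set = {m,t,i}, free = {q}
RREF:
  r0: [   1    0    1    0]
  r1: [   0    1   -3    0]
  r2: [   0    0    0    1]
Fix exponent of q at 1; solve each RREF row for its pivot's exponent:
  r0: exp(m) + (1)·1 = 0 ⇒ exp(m) = -1
  r1: exp(t) + (-3)·1 = 0 ⇒ exp(t) = 3
  r2: exp(i) + (0)·1 = 0 ⇒ exp(i) = 0
Π_1 = m^-1 · t^3 · q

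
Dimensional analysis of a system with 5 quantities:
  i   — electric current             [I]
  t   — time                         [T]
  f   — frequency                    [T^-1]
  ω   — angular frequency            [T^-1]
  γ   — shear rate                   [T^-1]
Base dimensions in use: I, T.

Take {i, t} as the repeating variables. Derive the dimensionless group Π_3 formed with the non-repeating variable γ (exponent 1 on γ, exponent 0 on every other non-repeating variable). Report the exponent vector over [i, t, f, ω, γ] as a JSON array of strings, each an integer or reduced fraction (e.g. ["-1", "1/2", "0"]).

["0", "1", "0", "0", "1"]

Dimensional matrix (I×T by i×t×f×ω×γ):
  I: [ 1  0  0  0  0]
  T: [ 0  1 -1 -1 -1]
Echelon form has 2 nonzero rows (pivots: i,t)
Repeat: i,t; free: f,ω,γ
RREF:
  r0: [   1    0    0    0    0]
  r1: [   0    1   -1   -1   -1]
Fix exponent of γ at 1, f at 0, ω at 0; solve each RREF row for its pivot's exponent:
  r0: exp(i) + (0)·1 = 0 ⇒ exp(i) = 0
  r1: exp(t) + (-1)·1 = 0 ⇒ exp(t) = 1
Π_3 = t · γ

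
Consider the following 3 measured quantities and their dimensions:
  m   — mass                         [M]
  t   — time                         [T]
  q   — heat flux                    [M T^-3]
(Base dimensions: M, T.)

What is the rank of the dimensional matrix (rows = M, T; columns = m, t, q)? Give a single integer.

2

Write exponents as rows M,T / cols m,t,q:
  M: [ 1  0  1]
  T: [ 0  1 -3]
RREF → pivots at {m,t} ⇒ r = 2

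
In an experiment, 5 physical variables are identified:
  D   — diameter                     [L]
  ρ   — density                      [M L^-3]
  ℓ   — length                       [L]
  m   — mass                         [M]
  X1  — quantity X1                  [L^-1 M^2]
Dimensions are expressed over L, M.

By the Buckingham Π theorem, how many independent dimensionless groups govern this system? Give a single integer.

Exponent matrix [L,M] × [D,ρ,ℓ,m,X1]:
  L: [ 1 -3  1  0 -1]
  M: [ 0  1  0  1  2]
Row reduction gives pivot columns D,ρ; rank = 2
5 vars − rank 2 = 3 Π groups

3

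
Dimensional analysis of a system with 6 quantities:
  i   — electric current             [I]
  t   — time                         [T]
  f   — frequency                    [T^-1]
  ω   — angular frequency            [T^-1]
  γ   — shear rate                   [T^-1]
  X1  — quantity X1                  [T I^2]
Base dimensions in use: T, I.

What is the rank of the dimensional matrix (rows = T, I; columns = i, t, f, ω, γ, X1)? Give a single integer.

2

Exponent matrix [T,I] × [i,t,f,ω,γ,X1]:
  T: [ 0  1 -1 -1 -1  1]
  I: [ 1  0  0  0  0  2]
RREF → pivots at {i,t} ⇒ r = 2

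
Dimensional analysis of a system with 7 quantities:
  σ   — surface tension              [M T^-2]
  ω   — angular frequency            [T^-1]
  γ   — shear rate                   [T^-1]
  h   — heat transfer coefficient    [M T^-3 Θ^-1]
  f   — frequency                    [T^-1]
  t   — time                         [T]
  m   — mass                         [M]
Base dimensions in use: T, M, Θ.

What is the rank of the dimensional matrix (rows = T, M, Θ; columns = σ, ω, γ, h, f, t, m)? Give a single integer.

Dimensional matrix (T×M×Θ by σ×ω×γ×h×f×t×m):
  T: [-2 -1 -1 -3 -1  1  0]
  M: [ 1  0  0  1  0  0  1]
  Θ: [ 0  0  0 -1  0  0  0]
RREF → pivots at {σ,ω,h} ⇒ r = 3

3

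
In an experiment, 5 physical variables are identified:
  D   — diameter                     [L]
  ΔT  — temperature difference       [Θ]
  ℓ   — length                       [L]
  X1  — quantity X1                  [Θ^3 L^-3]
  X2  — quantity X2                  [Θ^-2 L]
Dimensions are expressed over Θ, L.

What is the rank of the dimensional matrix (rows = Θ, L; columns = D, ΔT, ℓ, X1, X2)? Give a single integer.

Dimensional matrix (Θ×L by D×ΔT×ℓ×X1×X2):
  Θ: [ 0  1  0  3 -2]
  L: [ 1  0  1 -3  1]
RREF → pivots at {D,ΔT} ⇒ r = 2

2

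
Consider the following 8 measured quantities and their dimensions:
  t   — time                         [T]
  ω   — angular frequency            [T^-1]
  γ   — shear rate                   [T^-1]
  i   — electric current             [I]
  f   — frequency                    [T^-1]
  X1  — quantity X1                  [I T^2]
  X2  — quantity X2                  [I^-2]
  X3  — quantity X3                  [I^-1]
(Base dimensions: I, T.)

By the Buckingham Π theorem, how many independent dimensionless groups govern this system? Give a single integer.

6

Exponent matrix [I,T] × [t,ω,γ,i,f,X1,X2,X3]:
  I: [ 0  0  0  1  0  1 -2 -1]
  T: [ 1 -1 -1  0 -1  2  0  0]
RREF → pivots at {t,i} ⇒ r = 2
n=8, r=2 ⇒ 6 dimensionless groups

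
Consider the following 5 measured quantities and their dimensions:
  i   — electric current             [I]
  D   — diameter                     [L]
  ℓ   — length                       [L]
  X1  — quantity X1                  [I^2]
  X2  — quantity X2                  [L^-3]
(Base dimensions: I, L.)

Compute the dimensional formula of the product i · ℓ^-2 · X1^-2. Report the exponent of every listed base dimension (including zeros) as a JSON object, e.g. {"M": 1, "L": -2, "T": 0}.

Exponent matrix [I,L] × [i,D,ℓ,X1,X2]:
  I: [ 1  0  0  2  0]
  L: [ 0  1  1  0 -3]
  [I]: (1)·1+(-2)·0+(-2)·2 = -3
  [L]: (1)·0+(-2)·1+(-2)·0 = -2
⇒ I^-3 L^-2

{"I": -3, "L": -2}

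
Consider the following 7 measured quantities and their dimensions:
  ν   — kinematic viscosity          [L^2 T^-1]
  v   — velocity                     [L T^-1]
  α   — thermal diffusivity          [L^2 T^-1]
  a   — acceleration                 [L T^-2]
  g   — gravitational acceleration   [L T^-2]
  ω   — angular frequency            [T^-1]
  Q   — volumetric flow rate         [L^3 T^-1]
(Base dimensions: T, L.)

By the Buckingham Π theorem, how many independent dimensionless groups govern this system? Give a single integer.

Exponent matrix [T,L] × [ν,v,α,a,g,ω,Q]:
  T: [-1 -1 -1 -2 -2 -1 -1]
  L: [ 2  1  2  1  1  0  3]
Echelon form has 2 nonzero rows (pivots: ν,v)
n=7, r=2 ⇒ 5 dimensionless groups

5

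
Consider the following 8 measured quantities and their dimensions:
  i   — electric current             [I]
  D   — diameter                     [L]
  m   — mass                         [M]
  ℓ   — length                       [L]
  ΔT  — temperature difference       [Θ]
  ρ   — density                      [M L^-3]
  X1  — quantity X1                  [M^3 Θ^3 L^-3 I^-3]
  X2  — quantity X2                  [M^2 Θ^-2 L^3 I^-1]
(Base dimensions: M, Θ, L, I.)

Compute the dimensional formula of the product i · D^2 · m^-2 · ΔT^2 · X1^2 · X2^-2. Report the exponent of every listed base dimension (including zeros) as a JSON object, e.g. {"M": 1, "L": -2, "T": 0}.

{"M": 0, "Θ": 12, "L": -10, "I": -3}

Dimensional matrix (M×Θ×L×I by i×D×m×ℓ×ΔT×ρ×X1×X2):
  M: [ 0  0  1  0  0  1  3  2]
  Θ: [ 0  0  0  0  1  0  3 -2]
  L: [ 0  1  0  1  0 -3 -3  3]
  I: [ 1  0  0  0  0  0 -3 -1]
  [M]: (1)·0+(2)·0+(-2)·1+(2)·0+(2)·3+(-2)·2 = 0
  [Θ]: (1)·0+(2)·0+(-2)·0+(2)·1+(2)·3+(-2)·-2 = 12
  [L]: (1)·0+(2)·1+(-2)·0+(2)·0+(2)·-3+(-2)·3 = -10
  [I]: (1)·1+(2)·0+(-2)·0+(2)·0+(2)·-3+(-2)·-1 = -3
⇒ Θ^12 L^-10 I^-3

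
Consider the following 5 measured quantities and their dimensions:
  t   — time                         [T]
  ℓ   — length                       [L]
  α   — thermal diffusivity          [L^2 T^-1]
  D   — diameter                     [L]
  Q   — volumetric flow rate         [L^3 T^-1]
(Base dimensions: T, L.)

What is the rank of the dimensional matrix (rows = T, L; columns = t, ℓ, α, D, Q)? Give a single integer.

2

Write exponents as rows T,L / cols t,ℓ,α,D,Q:
  T: [ 1  0 -1  0 -1]
  L: [ 0  1  2  1  3]
RREF → pivots at {t,ℓ} ⇒ r = 2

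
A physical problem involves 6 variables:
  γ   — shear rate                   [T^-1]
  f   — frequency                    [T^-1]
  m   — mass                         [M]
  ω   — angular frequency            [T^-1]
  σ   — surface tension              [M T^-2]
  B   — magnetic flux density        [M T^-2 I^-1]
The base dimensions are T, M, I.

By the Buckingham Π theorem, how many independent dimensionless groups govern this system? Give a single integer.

3

Write exponents as rows T,M,I / cols γ,f,m,ω,σ,B:
  T: [-1 -1  0 -1 -2 -2]
  M: [ 0  0  1  0  1  1]
  I: [ 0  0  0  0  0 -1]
RREF → pivots at {γ,m,B} ⇒ r = 3
Π count = n − r = 6 − 3 = 3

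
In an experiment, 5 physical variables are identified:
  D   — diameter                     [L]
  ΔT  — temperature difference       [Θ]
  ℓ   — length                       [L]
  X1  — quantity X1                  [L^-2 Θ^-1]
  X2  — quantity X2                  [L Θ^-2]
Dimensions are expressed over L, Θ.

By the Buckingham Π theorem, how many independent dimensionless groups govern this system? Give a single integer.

3

Write exponents as rows L,Θ / cols D,ΔT,ℓ,X1,X2:
  L: [ 1  0  1 -2  1]
  Θ: [ 0  1  0 -1 -2]
RREF → pivots at {D,ΔT} ⇒ r = 2
n=5, r=2 ⇒ 3 dimensionless groups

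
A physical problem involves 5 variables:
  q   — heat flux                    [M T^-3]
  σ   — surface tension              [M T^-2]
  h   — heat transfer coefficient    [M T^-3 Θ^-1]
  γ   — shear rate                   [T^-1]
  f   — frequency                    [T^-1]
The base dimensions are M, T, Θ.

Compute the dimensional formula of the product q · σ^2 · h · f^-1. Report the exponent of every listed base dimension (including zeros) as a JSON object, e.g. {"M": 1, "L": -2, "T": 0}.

Exponent matrix [M,T,Θ] × [q,σ,h,γ,f]:
  M: [ 1  1  1  0  0]
  T: [-3 -2 -3 -1 -1]
  Θ: [ 0  0 -1  0  0]
  [M]: (1)·1+(2)·1+(1)·1+(-1)·0 = 4
  [T]: (1)·-3+(2)·-2+(1)·-3+(-1)·-1 = -9
  [Θ]: (1)·0+(2)·0+(1)·-1+(-1)·0 = -1
⇒ M^4 T^-9 Θ^-1

{"M": 4, "T": -9, "Θ": -1}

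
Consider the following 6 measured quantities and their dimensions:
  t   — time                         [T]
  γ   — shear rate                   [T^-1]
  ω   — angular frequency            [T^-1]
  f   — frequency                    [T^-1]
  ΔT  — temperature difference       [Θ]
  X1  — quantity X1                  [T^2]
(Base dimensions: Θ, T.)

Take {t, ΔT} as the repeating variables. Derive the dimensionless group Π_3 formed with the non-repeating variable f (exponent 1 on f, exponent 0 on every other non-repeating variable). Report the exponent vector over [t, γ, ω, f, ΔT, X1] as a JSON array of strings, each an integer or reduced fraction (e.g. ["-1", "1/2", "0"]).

["1", "0", "0", "1", "0", "0"]

Write exponents as rows Θ,T / cols t,γ,ω,f,ΔT,X1:
  Θ: [ 0  0  0  0  1  0]
  T: [ 1 -1 -1 -1  0  2]
RREF → pivots at {t,ΔT} ⇒ r = 2
Pivot set = {t,ΔT}, free = {γ,ω,f,X1}
RREF:
  r0: [   1   -1   -1   -1    0    2]
  r1: [   0    0    0    0    1    0]
Fix exponent of f at 1, γ at 0, ω at 0, X1 at 0; solve each RREF row for its pivot's exponent:
  r0: exp(t) + (-1)·1 = 0 ⇒ exp(t) = 1
  r1: exp(ΔT) + (0)·1 = 0 ⇒ exp(ΔT) = 0
Π_3 = t · f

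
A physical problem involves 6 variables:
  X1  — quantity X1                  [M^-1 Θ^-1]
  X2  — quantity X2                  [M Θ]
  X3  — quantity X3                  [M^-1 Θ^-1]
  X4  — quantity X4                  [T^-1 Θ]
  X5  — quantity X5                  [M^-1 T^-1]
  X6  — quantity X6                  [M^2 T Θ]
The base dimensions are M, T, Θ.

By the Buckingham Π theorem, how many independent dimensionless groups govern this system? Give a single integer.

4

Exponent matrix [M,T,Θ] × [X1,X2,X3,X4,X5,X6]:
  M: [-1  1 -1  0 -1  2]
  T: [ 0  0  0 -1 -1  1]
  Θ: [-1  1 -1  1  0  1]
RREF → pivots at {X1,X4} ⇒ r = 2
Π count = n − r = 6 − 2 = 4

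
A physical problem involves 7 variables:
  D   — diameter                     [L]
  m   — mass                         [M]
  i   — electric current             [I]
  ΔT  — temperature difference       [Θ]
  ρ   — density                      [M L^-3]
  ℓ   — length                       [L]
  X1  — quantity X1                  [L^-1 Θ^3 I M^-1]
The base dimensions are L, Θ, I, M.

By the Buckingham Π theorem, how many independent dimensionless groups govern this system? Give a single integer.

3

Exponent matrix [L,Θ,I,M] × [D,m,i,ΔT,ρ,ℓ,X1]:
  L: [ 1  0  0  0 -3  1 -1]
  Θ: [ 0  0  0  1  0  0  3]
  I: [ 0  0  1  0  0  0  1]
  M: [ 0  1  0  0  1  0 -1]
RREF → pivots at {D,m,i,ΔT} ⇒ r = 4
7 vars − rank 4 = 3 Π groups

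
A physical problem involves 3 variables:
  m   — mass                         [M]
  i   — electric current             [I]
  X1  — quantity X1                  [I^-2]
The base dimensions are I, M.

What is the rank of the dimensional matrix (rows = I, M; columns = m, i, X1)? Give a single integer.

Exponent matrix [I,M] × [m,i,X1]:
  I: [ 0  1 -2]
  M: [ 1  0  0]
Row reduction gives pivot columns m,i; rank = 2

2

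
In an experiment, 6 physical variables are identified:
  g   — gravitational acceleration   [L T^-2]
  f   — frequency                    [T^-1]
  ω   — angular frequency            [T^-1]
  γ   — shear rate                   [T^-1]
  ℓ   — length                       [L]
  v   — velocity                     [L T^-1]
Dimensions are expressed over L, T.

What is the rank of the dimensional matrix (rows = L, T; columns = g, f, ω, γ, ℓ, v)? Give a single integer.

Exponent matrix [L,T] × [g,f,ω,γ,ℓ,v]:
  L: [ 1  0  0  0  1  1]
  T: [-2 -1 -1 -1  0 -1]
Echelon form has 2 nonzero rows (pivots: g,f)

2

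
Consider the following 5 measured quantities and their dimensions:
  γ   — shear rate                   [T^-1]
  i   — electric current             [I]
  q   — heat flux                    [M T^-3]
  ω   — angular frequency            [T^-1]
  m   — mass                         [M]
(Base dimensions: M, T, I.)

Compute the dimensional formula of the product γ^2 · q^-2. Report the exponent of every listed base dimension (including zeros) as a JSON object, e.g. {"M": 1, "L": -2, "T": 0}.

Write exponents as rows M,T,I / cols γ,i,q,ω,m:
  M: [ 0  0  1  0  1]
  T: [-1  0 -3 -1  0]
  I: [ 0  1  0  0  0]
  [M]: (2)·0+(-2)·1 = -2
  [T]: (2)·-1+(-2)·-3 = 4
  [I]: (2)·0+(-2)·0 = 0
⇒ M^-2 T^4

{"M": -2, "T": 4, "I": 0}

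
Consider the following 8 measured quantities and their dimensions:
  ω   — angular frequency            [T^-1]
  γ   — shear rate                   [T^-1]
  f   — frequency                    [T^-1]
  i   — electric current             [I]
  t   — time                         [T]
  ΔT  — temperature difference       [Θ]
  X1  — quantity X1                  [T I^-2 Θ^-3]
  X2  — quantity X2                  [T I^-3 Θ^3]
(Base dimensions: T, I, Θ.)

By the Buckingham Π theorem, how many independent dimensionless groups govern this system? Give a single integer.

Exponent matrix [T,I,Θ] × [ω,γ,f,i,t,ΔT,X1,X2]:
  T: [-1 -1 -1  0  1  0  1  1]
  I: [ 0  0  0  1  0  0 -2 -3]
  Θ: [ 0  0  0  0  0  1 -3  3]
Row reduction gives pivot columns ω,i,ΔT; rank = 3
Π count = n − r = 8 − 3 = 5

5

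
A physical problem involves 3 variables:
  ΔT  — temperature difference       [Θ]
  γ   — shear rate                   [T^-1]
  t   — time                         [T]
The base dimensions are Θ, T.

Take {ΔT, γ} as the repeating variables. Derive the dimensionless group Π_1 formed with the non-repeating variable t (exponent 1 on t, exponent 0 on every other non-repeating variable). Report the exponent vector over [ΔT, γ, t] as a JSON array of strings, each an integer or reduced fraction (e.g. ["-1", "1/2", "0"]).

["0", "1", "1"]

Exponent matrix [Θ,T] × [ΔT,γ,t]:
  Θ: [ 1  0  0]
  T: [ 0 -1  1]
Row reduction gives pivot columns ΔT,γ; rank = 2
Pivot set = {ΔT,γ}, free = {t}
RREF:
  r0: [   1    0    0]
  r1: [   0    1   -1]
Fix exponent of t at 1; solve each RREF row for its pivot's exponent:
  r0: exp(ΔT) + (0)·1 = 0 ⇒ exp(ΔT) = 0
  r1: exp(γ) + (-1)·1 = 0 ⇒ exp(γ) = 1
Π_1 = γ · t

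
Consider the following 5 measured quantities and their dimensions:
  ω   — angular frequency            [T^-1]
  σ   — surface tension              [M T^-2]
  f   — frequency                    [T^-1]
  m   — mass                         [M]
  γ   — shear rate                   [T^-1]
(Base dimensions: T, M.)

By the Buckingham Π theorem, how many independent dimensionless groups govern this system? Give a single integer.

Dimensional matrix (T×M by ω×σ×f×m×γ):
  T: [-1 -2 -1  0 -1]
  M: [ 0  1  0  1  0]
Row reduction gives pivot columns ω,σ; rank = 2
n=5, r=2 ⇒ 3 dimensionless groups

3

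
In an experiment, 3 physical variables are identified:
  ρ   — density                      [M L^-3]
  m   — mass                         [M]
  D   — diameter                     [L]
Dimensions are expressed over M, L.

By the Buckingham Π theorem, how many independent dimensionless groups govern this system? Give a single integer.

Write exponents as rows M,L / cols ρ,m,D:
  M: [ 1  1  0]
  L: [-3  0  1]
Row reduction gives pivot columns ρ,m; rank = 2
3 vars − rank 2 = 1 Π group

1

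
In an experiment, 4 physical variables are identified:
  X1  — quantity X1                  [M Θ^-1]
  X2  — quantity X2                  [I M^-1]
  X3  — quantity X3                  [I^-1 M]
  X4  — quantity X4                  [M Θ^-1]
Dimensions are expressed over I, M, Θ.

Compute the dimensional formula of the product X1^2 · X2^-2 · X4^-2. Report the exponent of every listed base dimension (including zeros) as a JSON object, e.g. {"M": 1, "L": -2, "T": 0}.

Write exponents as rows I,M,Θ / cols X1,X2,X3,X4:
  I: [ 0  1 -1  0]
  M: [ 1 -1  1  1]
  Θ: [-1  0  0 -1]
  [I]: (2)·0+(-2)·1+(-2)·0 = -2
  [M]: (2)·1+(-2)·-1+(-2)·1 = 2
  [Θ]: (2)·-1+(-2)·0+(-2)·-1 = 0
⇒ I^-2 M^2

{"I": -2, "M": 2, "Θ": 0}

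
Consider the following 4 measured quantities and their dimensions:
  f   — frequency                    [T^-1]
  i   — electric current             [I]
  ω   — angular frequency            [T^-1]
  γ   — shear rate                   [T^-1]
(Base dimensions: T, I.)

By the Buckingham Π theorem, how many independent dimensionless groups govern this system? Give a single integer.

Write exponents as rows T,I / cols f,i,ω,γ:
  T: [-1  0 -1 -1]
  I: [ 0  1  0  0]
RREF → pivots at {f,i} ⇒ r = 2
n=4, r=2 ⇒ 2 dimensionless groups

2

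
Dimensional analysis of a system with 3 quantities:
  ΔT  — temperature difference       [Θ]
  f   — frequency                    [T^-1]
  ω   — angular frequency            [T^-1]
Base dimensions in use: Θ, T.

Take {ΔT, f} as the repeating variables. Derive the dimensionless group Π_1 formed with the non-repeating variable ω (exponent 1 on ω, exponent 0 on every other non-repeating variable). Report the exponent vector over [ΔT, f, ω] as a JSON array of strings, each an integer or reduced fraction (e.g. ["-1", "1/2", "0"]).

Write exponents as rows Θ,T / cols ΔT,f,ω:
  Θ: [ 1  0  0]
  T: [ 0 -1 -1]
Echelon form has 2 nonzero rows (pivots: ΔT,f)
Pivot set = {ΔT,f}, free = {ω}
RREF:
  r0: [   1    0    0]
  r1: [   0    1    1]
Fix exponent of ω at 1; solve each RREF row for its pivot's exponent:
  r0: exp(ΔT) + (0)·1 = 0 ⇒ exp(ΔT) = 0
  r1: exp(f) + (1)·1 = 0 ⇒ exp(f) = -1
Π_1 = f^-1 · ω

["0", "-1", "1"]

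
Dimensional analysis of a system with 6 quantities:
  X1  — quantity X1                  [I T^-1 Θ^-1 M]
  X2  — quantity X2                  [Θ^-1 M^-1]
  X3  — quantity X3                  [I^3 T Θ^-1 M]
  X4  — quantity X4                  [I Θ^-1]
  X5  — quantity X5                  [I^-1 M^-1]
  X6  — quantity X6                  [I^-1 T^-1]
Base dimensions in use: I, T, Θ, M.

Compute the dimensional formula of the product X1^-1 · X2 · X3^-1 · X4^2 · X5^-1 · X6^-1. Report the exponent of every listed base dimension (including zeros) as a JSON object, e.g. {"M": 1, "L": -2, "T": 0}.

Dimensional matrix (I×T×Θ×M by X1×X2×X3×X4×X5×X6):
  I: [ 1  0  3  1 -1 -1]
  T: [-1  0  1  0  0 -1]
  Θ: [-1 -1 -1 -1  0  0]
  M: [ 1 -1  1  0 -1  0]
  [I]: (-1)·1+(1)·0+(-1)·3+(2)·1+(-1)·-1+(-1)·-1 = 0
  [T]: (-1)·-1+(1)·0+(-1)·1+(2)·0+(-1)·0+(-1)·-1 = 1
  [Θ]: (-1)·-1+(1)·-1+(-1)·-1+(2)·-1+(-1)·0+(-1)·0 = -1
  [M]: (-1)·1+(1)·-1+(-1)·1+(2)·0+(-1)·-1+(-1)·0 = -2
⇒ T Θ^-1 M^-2

{"I": 0, "T": 1, "Θ": -1, "M": -2}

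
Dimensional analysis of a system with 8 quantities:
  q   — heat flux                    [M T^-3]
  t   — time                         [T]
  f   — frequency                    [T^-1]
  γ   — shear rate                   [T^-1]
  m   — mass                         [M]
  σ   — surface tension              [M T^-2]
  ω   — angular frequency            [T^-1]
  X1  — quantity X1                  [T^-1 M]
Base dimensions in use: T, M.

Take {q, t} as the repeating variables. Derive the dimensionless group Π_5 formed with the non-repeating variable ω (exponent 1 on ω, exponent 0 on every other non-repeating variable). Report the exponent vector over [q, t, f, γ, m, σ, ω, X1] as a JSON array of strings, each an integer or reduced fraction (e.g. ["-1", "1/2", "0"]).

Dimensional matrix (T×M by q×t×f×γ×m×σ×ω×X1):
  T: [-3  1 -1 -1  0 -2 -1 -1]
  M: [ 1  0  0  0  1  1  0  1]
RREF → pivots at {q,t} ⇒ r = 2
Pivot set = {q,t}, free = {f,γ,m,σ,ω,X1}
RREF:
  r0: [   1    0    0    0    1    1    0    1]
  r1: [   0    1   -1   -1    3    1   -1    2]
Fix exponent of ω at 1, f at 0, γ at 0, m at 0, σ at 0, X1 at 0; solve each RREF row for its pivot's exponent:
  r0: exp(q) + (0)·1 = 0 ⇒ exp(q) = 0
  r1: exp(t) + (-1)·1 = 0 ⇒ exp(t) = 1
Π_5 = t · ω

["0", "1", "0", "0", "0", "0", "1", "0"]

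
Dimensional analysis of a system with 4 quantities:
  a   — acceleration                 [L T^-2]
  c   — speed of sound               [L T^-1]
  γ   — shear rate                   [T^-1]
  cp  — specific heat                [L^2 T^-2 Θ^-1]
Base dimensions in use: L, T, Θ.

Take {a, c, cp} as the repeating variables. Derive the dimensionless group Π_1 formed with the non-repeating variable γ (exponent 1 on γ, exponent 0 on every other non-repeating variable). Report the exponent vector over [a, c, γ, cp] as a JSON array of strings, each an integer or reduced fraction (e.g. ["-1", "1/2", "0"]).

Dimensional matrix (L×T×Θ by a×c×γ×cp):
  L: [ 1  1  0  2]
  T: [-2 -1 -1 -2]
  Θ: [ 0  0  0 -1]
Echelon form has 3 nonzero rows (pivots: a,c,cp)
Repeat: a,c,cp; free: γ
RREF:
  r0: [   1    0    1    0]
  r1: [   0    1   -1    0]
  r2: [   0    0    0    1]
Fix exponent of γ at 1; solve each RREF row for its pivot's exponent:
  r0: exp(a) + (1)·1 = 0 ⇒ exp(a) = -1
  r1: exp(c) + (-1)·1 = 0 ⇒ exp(c) = 1
  r2: exp(cp) + (0)·1 = 0 ⇒ exp(cp) = 0
Π_1 = a^-1 · c · γ

["-1", "1", "1", "0"]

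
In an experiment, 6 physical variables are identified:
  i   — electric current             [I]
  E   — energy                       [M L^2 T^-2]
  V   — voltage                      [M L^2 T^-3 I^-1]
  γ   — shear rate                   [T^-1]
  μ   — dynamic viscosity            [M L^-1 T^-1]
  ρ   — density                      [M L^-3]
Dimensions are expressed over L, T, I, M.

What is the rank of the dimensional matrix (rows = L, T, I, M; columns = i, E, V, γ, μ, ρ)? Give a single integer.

Exponent matrix [L,T,I,M] × [i,E,V,γ,μ,ρ]:
  L: [ 0  2  2  0 -1 -3]
  T: [ 0 -2 -3 -1 -1  0]
  I: [ 1  0 -1  0  0  0]
  M: [ 0  1  1  0  1  1]
Row reduction gives pivot columns i,E,V,μ; rank = 4

4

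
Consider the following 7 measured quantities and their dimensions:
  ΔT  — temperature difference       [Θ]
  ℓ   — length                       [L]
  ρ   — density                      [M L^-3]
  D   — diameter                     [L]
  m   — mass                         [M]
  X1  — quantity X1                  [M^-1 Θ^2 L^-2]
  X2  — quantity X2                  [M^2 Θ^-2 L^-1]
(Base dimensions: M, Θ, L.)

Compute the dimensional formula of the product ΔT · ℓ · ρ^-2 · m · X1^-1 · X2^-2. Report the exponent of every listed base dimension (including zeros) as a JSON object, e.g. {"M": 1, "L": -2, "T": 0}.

Exponent matrix [M,Θ,L] × [ΔT,ℓ,ρ,D,m,X1,X2]:
  M: [ 0  0  1  0  1 -1  2]
  Θ: [ 1  0  0  0  0  2 -2]
  L: [ 0  1 -3  1  0 -2 -1]
  [M]: (1)·0+(1)·0+(-2)·1+(1)·1+(-1)·-1+(-2)·2 = -4
  [Θ]: (1)·1+(1)·0+(-2)·0+(1)·0+(-1)·2+(-2)·-2 = 3
  [L]: (1)·0+(1)·1+(-2)·-3+(1)·0+(-1)·-2+(-2)·-1 = 11
⇒ M^-4 Θ^3 L^11

{"M": -4, "Θ": 3, "L": 11}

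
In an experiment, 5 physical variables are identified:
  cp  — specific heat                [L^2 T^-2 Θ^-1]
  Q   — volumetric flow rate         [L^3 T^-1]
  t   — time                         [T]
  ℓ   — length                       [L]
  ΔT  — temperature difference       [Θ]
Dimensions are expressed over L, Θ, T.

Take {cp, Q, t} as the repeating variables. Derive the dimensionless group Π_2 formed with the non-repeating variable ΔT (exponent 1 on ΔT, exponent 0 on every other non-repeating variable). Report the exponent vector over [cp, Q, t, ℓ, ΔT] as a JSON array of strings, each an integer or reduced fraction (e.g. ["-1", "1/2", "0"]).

["1", "-2/3", "4/3", "0", "1"]

Write exponents as rows L,Θ,T / cols cp,Q,t,ℓ,ΔT:
  L: [ 2  3  0  1  0]
  Θ: [-1  0  0  0  1]
  T: [-2 -1  1  0  0]
RREF → pivots at {cp,Q,t} ⇒ r = 3
Pivot set = {cp,Q,t}, free = {ℓ,ΔT}
RREF:
  r0: [   1    0    0    0   -1]
  r1: [   0    1    0  1/3  2/3]
  r2: [   0    0    1  1/3 -4/3]
Fix exponent of ΔT at 1, ℓ at 0; solve each RREF row for its pivot's exponent:
  r0: exp(cp) + (-1)·1 = 0 ⇒ exp(cp) = 1
  r1: exp(Q) + (2/3)·1 = 0 ⇒ exp(Q) = -2/3
  r2: exp(t) + (-4/3)·1 = 0 ⇒ exp(t) = 4/3
Π_2 = cp · Q^(-2/3) · t^(4/3) · ΔT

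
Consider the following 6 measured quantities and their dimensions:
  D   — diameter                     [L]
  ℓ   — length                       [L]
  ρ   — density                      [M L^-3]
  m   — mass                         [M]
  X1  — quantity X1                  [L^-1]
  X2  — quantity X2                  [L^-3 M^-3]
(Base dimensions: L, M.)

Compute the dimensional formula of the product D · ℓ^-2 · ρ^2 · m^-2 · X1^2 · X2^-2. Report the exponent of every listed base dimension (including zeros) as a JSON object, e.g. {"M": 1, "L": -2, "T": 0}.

Write exponents as rows L,M / cols D,ℓ,ρ,m,X1,X2:
  L: [ 1  1 -3  0 -1 -3]
  M: [ 0  0  1  1  0 -3]
  [L]: (1)·1+(-2)·1+(2)·-3+(-2)·0+(2)·-1+(-2)·-3 = -3
  [M]: (1)·0+(-2)·0+(2)·1+(-2)·1+(2)·0+(-2)·-3 = 6
⇒ L^-3 M^6

{"L": -3, "M": 6}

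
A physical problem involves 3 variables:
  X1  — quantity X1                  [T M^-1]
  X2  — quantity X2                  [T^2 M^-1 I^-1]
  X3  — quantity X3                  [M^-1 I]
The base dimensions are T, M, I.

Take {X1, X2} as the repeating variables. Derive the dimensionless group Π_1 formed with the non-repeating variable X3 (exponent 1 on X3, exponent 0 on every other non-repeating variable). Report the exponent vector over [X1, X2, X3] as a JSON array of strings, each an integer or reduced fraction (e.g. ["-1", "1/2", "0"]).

Exponent matrix [T,M,I] × [X1,X2,X3]:
  T: [ 1  2  0]
  M: [-1 -1 -1]
  I: [ 0 -1  1]
Row reduction gives pivot columns X1,X2; rank = 2
Repeat: X1,X2; free: X3
RREF:
  r0: [   1    0    2]
  r1: [   0    1   -1]
  r2: [   0    0    0]
Fix exponent of X3 at 1; solve each RREF row for its pivot's exponent:
  r0: exp(X1) + (2)·1 = 0 ⇒ exp(X1) = -2
  r1: exp(X2) + (-1)·1 = 0 ⇒ exp(X2) = 1
Π_1 = X1^-2 · X2 · X3

["-2", "1", "1"]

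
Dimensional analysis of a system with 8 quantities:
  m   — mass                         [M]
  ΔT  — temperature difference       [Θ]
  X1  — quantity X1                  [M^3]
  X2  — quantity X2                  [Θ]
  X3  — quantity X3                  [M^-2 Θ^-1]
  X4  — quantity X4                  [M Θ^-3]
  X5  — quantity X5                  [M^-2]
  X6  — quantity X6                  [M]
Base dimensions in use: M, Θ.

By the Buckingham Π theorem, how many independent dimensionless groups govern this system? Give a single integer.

Exponent matrix [M,Θ] × [m,ΔT,X1,X2,X3,X4,X5,X6]:
  M: [ 1  0  3  0 -2  1 -2  1]
  Θ: [ 0  1  0  1 -1 -3  0  0]
RREF → pivots at {m,ΔT} ⇒ r = 2
n=8, r=2 ⇒ 6 dimensionless groups

6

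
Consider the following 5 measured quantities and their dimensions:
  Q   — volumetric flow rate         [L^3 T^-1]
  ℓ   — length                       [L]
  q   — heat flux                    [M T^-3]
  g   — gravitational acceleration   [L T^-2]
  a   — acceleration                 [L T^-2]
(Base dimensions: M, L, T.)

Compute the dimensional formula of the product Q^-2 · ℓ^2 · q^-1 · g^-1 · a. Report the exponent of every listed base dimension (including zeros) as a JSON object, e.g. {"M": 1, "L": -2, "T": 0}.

Exponent matrix [M,L,T] × [Q,ℓ,q,g,a]:
  M: [ 0  0  1  0  0]
  L: [ 3  1  0  1  1]
  T: [-1  0 -3 -2 -2]
  [M]: (-2)·0+(2)·0+(-1)·1+(-1)·0+(1)·0 = -1
  [L]: (-2)·3+(2)·1+(-1)·0+(-1)·1+(1)·1 = -4
  [T]: (-2)·-1+(2)·0+(-1)·-3+(-1)·-2+(1)·-2 = 5
⇒ M^-1 L^-4 T^5

{"M": -1, "L": -4, "T": 5}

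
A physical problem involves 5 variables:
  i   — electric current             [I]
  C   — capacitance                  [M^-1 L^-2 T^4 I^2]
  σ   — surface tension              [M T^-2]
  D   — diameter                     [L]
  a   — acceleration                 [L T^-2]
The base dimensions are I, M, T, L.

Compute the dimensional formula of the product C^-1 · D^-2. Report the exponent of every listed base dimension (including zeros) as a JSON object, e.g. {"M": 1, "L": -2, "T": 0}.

Write exponents as rows I,M,T,L / cols i,C,σ,D,a:
  I: [ 1  2  0  0  0]
  M: [ 0 -1  1  0  0]
  T: [ 0  4 -2  0 -2]
  L: [ 0 -2  0  1  1]
  [I]: (-1)·2+(-2)·0 = -2
  [M]: (-1)·-1+(-2)·0 = 1
  [T]: (-1)·4+(-2)·0 = -4
  [L]: (-1)·-2+(-2)·1 = 0
⇒ I^-2 M T^-4

{"I": -2, "M": 1, "T": -4, "L": 0}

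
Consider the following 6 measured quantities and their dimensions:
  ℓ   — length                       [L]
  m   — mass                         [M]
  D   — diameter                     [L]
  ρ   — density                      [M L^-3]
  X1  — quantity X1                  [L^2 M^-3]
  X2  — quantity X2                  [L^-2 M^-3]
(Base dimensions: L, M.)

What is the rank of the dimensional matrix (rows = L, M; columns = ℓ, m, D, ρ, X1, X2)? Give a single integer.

Dimensional matrix (L×M by ℓ×m×D×ρ×X1×X2):
  L: [ 1  0  1 -3  2 -2]
  M: [ 0  1  0  1 -3 -3]
Echelon form has 2 nonzero rows (pivots: ℓ,m)

2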